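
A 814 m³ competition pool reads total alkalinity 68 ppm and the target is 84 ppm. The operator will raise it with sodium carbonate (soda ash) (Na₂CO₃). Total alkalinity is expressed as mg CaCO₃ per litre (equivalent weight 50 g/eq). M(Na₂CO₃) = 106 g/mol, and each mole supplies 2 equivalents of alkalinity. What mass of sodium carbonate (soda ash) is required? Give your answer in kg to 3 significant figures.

13.8 kg

Volume: 814 m³ = 814,000 L.
Alkalinity to add: (84 − 68) = 16 mg/L as CaCO₃ × 814,000 L = 13,020 g as CaCO₃.
Equivalents: 13,020 g ÷ 50 g/eq = 260.5 eq.
Each mole of Na₂CO₃ supplies 2 eq, so 260.5 / 2 = 130.2 mol.
Mass: 130.2 mol × 106 g/mol = 13,810 g.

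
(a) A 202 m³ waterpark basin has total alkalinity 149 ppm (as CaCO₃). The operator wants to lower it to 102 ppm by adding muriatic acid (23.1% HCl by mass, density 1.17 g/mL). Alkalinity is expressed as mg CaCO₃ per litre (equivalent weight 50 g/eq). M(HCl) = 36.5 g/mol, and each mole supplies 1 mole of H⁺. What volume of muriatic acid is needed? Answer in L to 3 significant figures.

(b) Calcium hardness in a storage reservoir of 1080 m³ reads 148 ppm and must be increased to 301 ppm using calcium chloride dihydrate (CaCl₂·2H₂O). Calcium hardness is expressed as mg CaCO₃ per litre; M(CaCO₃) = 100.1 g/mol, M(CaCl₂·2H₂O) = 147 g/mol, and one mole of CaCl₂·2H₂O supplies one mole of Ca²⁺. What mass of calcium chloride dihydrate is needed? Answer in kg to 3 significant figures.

(a) Volume: 202 m³ = 202,000 L.
(a) Alkalinity to neutralize: (149 − 102) = 47 mg/L as CaCO₃ × 202,000 L = 9494 g as CaCO₃.
(a) Equivalents of H⁺ required: 9494 ÷ 50 g/eq = 189.9 eq = 189.9 mol HCl.
(a) Mass of HCl: 189.9 × 36.5 = 6931 g.
(a) Mass of 23.1% solution: 6931 / 0.231 = 30,000 g.
(a) Volume: 30,000 g ÷ 1.17 g/mL = 25,640 mL.

(b) Volume: 1080 m³ = 1,080,000 L.
(b) Hardness to add: (301 − 148) = 153 mg/L as CaCO₃ × 1,080,000 L = 165,200 g as CaCO₃.
(b) Moles of Ca²⁺ (1 mol Ca²⁺ ≡ 1 mol CaCO₃): 165,200 / 100.1 g/mol = 1651 mol.
(b) Mass of CaCl₂·2H₂O: 1651 × 147 = 242,700 g.

(a) 25.6 L; (b) 243 kg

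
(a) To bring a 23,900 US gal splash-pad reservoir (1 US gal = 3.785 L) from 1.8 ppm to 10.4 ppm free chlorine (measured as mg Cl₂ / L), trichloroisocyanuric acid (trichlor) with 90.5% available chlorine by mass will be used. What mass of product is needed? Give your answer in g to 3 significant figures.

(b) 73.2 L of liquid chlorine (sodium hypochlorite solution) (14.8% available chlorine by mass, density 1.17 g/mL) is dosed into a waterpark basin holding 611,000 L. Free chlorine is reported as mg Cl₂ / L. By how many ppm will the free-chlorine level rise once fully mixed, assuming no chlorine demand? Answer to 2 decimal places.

(a) 860 g; (b) 20.75 ppm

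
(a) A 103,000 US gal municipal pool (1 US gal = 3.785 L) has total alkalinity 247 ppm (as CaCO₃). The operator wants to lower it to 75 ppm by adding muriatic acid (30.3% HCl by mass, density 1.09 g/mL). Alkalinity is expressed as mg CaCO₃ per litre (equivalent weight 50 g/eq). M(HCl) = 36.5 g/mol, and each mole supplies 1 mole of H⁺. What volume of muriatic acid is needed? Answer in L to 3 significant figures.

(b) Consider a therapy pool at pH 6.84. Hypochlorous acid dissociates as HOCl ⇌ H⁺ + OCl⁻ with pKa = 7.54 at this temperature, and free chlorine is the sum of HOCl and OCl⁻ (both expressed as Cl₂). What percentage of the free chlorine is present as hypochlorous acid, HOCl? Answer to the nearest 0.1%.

(a) 148 L; (b) 83.4%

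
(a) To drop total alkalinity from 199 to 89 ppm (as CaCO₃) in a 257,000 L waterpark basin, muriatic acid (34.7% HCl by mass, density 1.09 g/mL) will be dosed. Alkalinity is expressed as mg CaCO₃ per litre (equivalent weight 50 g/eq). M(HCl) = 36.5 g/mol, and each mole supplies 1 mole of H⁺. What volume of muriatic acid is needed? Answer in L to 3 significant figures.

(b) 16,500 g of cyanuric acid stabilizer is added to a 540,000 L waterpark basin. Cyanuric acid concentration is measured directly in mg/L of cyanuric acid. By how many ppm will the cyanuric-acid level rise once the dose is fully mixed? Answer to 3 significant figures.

(a) 54.6 L; (b) 30.6 ppm

(a) Alkalinity to neutralize: (199 − 89) = 110 mg/L as CaCO₃ × 257,000 L = 28,270 g as CaCO₃.
(a) Equivalents of H⁺ required: 28,270 ÷ 50 g/eq = 565.4 eq = 565.4 mol HCl.
(a) Mass of HCl: 565.4 × 36.5 = 20,640 g.
(a) Mass of 34.7% solution: 20,640 / 0.347 = 59,470 g.
(a) Volume: 59,470 g ÷ 1.09 g/mL = 54,560 mL.

(b) Rise: 16,500 g / 540,000 L × 1000 = 30.56 mg/L.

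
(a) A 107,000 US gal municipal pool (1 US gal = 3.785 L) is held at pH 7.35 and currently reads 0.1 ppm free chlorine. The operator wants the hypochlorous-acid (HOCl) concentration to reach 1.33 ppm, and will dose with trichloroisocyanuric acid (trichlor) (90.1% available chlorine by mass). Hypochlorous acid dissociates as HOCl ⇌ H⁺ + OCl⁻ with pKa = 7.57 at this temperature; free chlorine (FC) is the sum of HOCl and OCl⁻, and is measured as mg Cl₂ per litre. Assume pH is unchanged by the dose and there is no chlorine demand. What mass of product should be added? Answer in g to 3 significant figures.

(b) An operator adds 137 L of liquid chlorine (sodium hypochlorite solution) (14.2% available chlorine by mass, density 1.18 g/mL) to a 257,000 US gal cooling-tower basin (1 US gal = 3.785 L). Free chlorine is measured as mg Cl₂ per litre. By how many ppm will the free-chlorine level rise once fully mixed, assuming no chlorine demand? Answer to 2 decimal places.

(a) 913 g; (b) 23.60 ppm

(a) Volume: 107,000 US gal × 3.785 L/gal = 404,995 L.
(a) [OCl⁻]/[HOCl] = 10^(pH − pKa) = 10^(7.35 − 7.57) = 0.6026; fraction as HOCl = 1/(1 + 0.6026) = 0.624.
(a) Free chlorine required for 1.33 ppm HOCl: 1.33 / 0.624 = 2.131 ppm.
(a) FC to add: 2.131 − 0.1 = 2.031 mg/L as Cl₂.
(a) Cl₂ equivalent: 2.031 mg/L × 404,995 L = 822.7 g.
(a) Product at 90.1% available Cl: 822.7 / 0.901 = 913.1 g.

(b) Volume: 257,000 US gal × 3.785 L/gal = 972,745 L.
(b) Mass of solution: 137 L × 1000 mL/L × 1.18 g/mL = 161,700 g.
(b) Available chlorine delivered: 161,700 g × 0.142 = 22,960 g as Cl₂.
(b) Concentration rise: 22,960 g / 972,745 L = 23.6 mg/L = 23.60 ppm.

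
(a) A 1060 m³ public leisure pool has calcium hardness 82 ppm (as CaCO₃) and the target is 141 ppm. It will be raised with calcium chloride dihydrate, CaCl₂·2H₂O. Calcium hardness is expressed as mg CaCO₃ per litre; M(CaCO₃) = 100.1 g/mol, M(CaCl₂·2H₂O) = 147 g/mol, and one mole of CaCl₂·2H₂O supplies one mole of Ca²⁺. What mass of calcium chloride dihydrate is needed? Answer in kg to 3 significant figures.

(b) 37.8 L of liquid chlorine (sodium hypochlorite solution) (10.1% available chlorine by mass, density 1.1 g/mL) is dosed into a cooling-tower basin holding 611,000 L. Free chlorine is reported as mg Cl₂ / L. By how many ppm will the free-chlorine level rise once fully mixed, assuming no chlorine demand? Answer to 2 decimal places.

(a) 91.8 kg; (b) 6.87 ppm

(a) Volume: 1060 m³ = 1,060,000 L.
(a) Hardness to add: (141 − 82) = 59 mg/L as CaCO₃ × 1,060,000 L = 62,540 g as CaCO₃.
(a) Moles of Ca²⁺ (1 mol Ca²⁺ ≡ 1 mol CaCO₃): 62,540 / 100.1 g/mol = 624.8 mol.
(a) Mass of CaCl₂·2H₂O: 624.8 × 147 = 91,840 g.

(b) Mass of solution: 37.8 L × 1000 mL/L × 1.1 g/mL = 41,580 g.
(b) Available chlorine delivered: 41,580 g × 0.101 = 4200 g as Cl₂.
(b) Concentration rise: 4200 g / 611,000 L = 6.873 mg/L = 6.87 ppm.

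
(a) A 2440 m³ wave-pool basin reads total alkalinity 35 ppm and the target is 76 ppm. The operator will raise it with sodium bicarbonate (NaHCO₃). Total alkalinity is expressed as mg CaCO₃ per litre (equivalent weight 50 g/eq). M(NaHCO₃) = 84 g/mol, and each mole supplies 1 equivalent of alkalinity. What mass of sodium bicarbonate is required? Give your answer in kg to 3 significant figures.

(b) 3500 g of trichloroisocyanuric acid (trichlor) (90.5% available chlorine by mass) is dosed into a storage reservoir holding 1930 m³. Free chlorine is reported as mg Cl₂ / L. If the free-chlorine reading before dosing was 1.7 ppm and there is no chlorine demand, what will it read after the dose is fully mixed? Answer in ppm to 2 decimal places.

(a) Volume: 2440 m³ = 2,440,000 L.
(a) Alkalinity to add: (76 − 35) = 41 mg/L as CaCO₃ × 2,440,000 L = 100,000 g as CaCO₃.
(a) Equivalents: 100,000 g ÷ 50 g/eq = 2001 eq.
(a) NaHCO₃ supplies 1 eq per mole → 2001 mol.
(a) Mass: 2001 mol × 84 g/mol = 168,100 g.

(b) Volume: 1930 m³ = 1,930,000 L.
(b) Available chlorine delivered: 3500 g × 0.905 = 3168 g as Cl₂.
(b) Concentration rise: 3168 g / 1,930,000 L = 1.641 mg/L = 1.64 ppm.
(b) Final FC: 1.7 + 1.64 = 3.34 ppm.

(a) 168 kg; (b) 3.34 ppm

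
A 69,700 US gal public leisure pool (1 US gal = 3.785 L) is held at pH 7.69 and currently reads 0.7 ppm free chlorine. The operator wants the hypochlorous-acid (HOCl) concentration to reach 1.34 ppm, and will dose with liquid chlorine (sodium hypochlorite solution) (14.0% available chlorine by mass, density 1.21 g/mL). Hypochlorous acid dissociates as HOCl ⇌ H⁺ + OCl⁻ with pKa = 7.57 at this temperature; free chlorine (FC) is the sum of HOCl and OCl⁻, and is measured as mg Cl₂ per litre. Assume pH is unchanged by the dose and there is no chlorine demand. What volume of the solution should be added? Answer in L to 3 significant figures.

Volume: 69,700 US gal × 3.785 L/gal = 263,814 L.
[OCl⁻]/[HOCl] = 10^(pH − pKa) = 10^(7.69 − 7.57) = 1.318; fraction as HOCl = 1/(1 + 1.318) = 0.4314.
Free chlorine required for 1.34 ppm HOCl: 1.34 / 0.4314 = 3.106 ppm.
FC to add: 3.106 − 0.7 = 2.406 mg/L as Cl₂.
Cl₂ equivalent: 2.406 mg/L × 263,814 L = 634.9 g.
Product at 14.0% available Cl: 634.9 / 0.14 = 4535 g.
Volume: 4535 g ÷ 1.21 g/mL = 3748 mL.

3.75 L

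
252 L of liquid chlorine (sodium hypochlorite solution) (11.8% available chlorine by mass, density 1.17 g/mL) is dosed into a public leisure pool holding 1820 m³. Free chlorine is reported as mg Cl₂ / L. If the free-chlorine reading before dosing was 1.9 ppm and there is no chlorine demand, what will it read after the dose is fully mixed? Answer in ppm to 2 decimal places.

21.02 ppm

Volume: 1820 m³ = 1,820,000 L.
Mass of solution: 252 L × 1000 mL/L × 1.17 g/mL = 294,800 g.
Available chlorine delivered: 294,800 g × 0.118 = 34,790 g as Cl₂.
Concentration rise: 34,790 g / 1,820,000 L = 19.12 mg/L = 19.12 ppm.
Final FC: 1.9 + 19.12 = 21.02 ppm.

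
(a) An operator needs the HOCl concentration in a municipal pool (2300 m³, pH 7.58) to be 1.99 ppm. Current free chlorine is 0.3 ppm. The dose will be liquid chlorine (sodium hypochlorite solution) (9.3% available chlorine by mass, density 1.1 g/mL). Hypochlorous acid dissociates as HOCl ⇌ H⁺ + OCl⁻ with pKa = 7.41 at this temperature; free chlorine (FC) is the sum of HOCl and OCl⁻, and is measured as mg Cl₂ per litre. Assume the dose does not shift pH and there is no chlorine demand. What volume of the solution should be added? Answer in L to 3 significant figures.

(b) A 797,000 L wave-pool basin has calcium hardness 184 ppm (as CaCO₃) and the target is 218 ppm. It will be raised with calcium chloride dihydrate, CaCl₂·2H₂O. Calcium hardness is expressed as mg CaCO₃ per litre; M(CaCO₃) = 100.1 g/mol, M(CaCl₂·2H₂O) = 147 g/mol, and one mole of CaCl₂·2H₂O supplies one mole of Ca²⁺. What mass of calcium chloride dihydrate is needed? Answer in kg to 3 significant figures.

(a) Volume: 2300 m³ = 2,300,000 L.
(a) [OCl⁻]/[HOCl] = 10^(pH − pKa) = 10^(7.58 − 7.41) = 1.479; fraction as HOCl = 1/(1 + 1.479) = 0.4034.
(a) Free chlorine required for 1.99 ppm HOCl: 1.99 / 0.4034 = 4.933 ppm.
(a) FC to add: 4.933 − 0.3 = 4.633 mg/L as Cl₂.
(a) Cl₂ equivalent: 4.633 mg/L × 2,300,000 L = 10,660 g.
(a) Product at 9.3% available Cl: 10,660 / 0.093 = 114,600 g.
(a) Volume: 114,600 g ÷ 1.1 g/mL = 104,200 mL.

(b) Hardness to add: (218 − 184) = 34 mg/L as CaCO₃ × 797,000 L = 27,100 g as CaCO₃.
(b) Moles of Ca²⁺ (1 mol Ca²⁺ ≡ 1 mol CaCO₃): 27,100 / 100.1 g/mol = 270.7 mol.
(b) Mass of CaCl₂·2H₂O: 270.7 × 147 = 39,790 g.

(a) 104 L; (b) 39.8 kg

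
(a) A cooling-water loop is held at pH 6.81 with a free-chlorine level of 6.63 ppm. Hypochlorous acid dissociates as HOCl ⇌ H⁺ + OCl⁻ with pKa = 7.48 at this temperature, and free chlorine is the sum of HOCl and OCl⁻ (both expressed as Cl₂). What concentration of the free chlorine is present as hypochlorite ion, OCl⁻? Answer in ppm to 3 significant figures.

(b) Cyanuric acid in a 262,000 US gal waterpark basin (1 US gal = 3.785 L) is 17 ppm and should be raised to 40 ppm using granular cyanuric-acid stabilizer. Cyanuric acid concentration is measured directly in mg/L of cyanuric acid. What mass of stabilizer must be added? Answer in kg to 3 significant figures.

(a) 1.17 ppm; (b) 22.8 kg

(a) [OCl⁻]/[HOCl] = 10^(pH − pKa) = 10^(6.81 − 7.48) = 10^-0.67 = 0.2138.
(a) Fraction as HOCl = 1 / (1 + 0.2138) = 0.8239.
(a) OCl⁻ = (1 − 0.8239) × 6.63 ppm = 1.168 ppm.

(b) Volume: 262,000 US gal × 3.785 L/gal = 991,670 L.
(b) CYA to add: (40 − 17) = 23 mg/L × 991,670 L = 22,810 g cyanuric acid.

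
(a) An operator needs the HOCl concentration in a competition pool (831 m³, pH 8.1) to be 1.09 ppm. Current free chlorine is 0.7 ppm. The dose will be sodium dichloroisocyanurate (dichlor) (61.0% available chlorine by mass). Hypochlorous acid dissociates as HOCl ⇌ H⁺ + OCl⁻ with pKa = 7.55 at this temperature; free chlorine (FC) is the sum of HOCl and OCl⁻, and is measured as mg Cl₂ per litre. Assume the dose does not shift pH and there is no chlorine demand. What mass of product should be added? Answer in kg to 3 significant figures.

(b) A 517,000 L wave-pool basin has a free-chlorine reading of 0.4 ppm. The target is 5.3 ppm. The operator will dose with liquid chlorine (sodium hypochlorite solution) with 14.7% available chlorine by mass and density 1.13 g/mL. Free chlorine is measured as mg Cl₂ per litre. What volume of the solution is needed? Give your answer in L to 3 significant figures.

(a) Volume: 831 m³ = 831,000 L.
(a) [OCl⁻]/[HOCl] = 10^(pH − pKa) = 10^(8.1 − 7.55) = 3.548; fraction as HOCl = 1/(1 + 3.548) = 0.2199.
(a) Free chlorine required for 1.09 ppm HOCl: 1.09 / 0.2199 = 4.957 ppm.
(a) FC to add: 4.957 − 0.7 = 4.257 mg/L as Cl₂.
(a) Cl₂ equivalent: 4.257 mg/L × 831,000 L = 3538 g.
(a) Product at 61.0% available Cl: 3538 / 0.61 = 5800 g.

(b) Chlorine deficit: 5.3 − 0.4 = 4.9 ppm = 4.9 mg/L as Cl₂.
(b) Cl₂ equivalent needed: 4.9 mg/L × 517,000 L = 2,533,000 mg = 2533 g.
(b) Product at 14.7% available chlorine: 2533 / 0.147 = 17,230 g.
(b) Volume at density 1.13 g/mL: 17,230 g ÷ 1.13 g/mL = 15,250 mL.

(a) 5.80 kg; (b) 15.3 L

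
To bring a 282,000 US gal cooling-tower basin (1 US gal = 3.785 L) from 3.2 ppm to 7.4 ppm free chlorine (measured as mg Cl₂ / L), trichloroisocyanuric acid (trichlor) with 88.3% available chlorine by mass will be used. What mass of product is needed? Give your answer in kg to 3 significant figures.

5.08 kg

Volume: 282,000 US gal × 3.785 L/gal = 1,067,370 L.
Chlorine deficit: 7.4 − 3.2 = 4.2 ppm = 4.2 mg/L as Cl₂.
Cl₂ equivalent needed: 4.2 mg/L × 1,067,370 L = 4,483,000 mg = 4483 g.
Product at 88.3% available chlorine: 4483 / 0.883 = 5077 g.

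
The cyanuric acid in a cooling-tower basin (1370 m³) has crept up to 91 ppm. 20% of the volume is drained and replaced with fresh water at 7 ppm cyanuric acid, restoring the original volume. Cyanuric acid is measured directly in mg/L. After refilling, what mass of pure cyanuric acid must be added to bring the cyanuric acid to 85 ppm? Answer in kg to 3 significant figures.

Volume: 1370 m³ = 1,370,000 L.
After draining 20% and refilling: 91 × 0.80 + 7 × 0.20 = 74.2 ppm.
Deficit to target: 85 − 74.2 = 10.8 mg/L.
Mass: 10.8 mg/L × 1,370,000 L = 14,800 g cyanuric acid.

14.8 kg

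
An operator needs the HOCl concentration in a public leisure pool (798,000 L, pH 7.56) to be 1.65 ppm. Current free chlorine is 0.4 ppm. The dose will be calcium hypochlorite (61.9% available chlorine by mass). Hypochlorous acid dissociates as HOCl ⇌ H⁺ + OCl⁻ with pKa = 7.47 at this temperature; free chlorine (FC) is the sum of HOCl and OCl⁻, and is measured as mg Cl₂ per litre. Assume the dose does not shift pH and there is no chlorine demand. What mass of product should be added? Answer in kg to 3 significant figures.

[OCl⁻]/[HOCl] = 10^(pH − pKa) = 10^(7.56 − 7.47) = 1.23; fraction as HOCl = 1/(1 + 1.23) = 0.4484.
Free chlorine required for 1.65 ppm HOCl: 1.65 / 0.4484 = 3.68 ppm.
FC to add: 3.68 − 0.4 = 3.28 mg/L as Cl₂.
Cl₂ equivalent: 3.28 mg/L × 798,000 L = 2617 g.
Product at 61.9% available Cl: 2617 / 0.619 = 4228 g.

4.23 kg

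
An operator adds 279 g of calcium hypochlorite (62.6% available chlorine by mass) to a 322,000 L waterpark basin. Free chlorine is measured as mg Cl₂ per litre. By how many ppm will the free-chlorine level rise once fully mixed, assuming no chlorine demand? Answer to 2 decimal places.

0.54 ppm

Available chlorine delivered: 279 g × 0.626 = 174.7 g as Cl₂.
Concentration rise: 174.7 g / 322,000 L = 0.5424 mg/L = 0.54 ppm.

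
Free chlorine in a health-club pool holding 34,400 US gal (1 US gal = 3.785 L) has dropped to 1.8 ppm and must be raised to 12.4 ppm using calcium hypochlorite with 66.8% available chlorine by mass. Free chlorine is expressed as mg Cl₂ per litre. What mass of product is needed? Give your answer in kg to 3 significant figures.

Volume: 34,400 US gal × 3.785 L/gal = 130,204 L.
Chlorine deficit: 12.4 − 1.8 = 10.6 ppm = 10.6 mg/L as Cl₂.
Cl₂ equivalent needed: 10.6 mg/L × 130,204 L = 1,380,000 mg = 1380 g.
Product at 66.8% available chlorine: 1380 / 0.668 = 2066 g.

2.07 kg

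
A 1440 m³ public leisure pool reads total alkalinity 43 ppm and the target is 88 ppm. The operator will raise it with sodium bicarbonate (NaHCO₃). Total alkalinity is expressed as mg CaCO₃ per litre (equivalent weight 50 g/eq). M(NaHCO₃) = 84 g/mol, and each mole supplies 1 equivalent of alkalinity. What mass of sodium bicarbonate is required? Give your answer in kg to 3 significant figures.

109 kg

Volume: 1440 m³ = 1,440,000 L.
Alkalinity to add: (88 − 43) = 45 mg/L as CaCO₃ × 1,440,000 L = 64,800 g as CaCO₃.
Equivalents: 64,800 g ÷ 50 g/eq = 1296 eq.
NaHCO₃ supplies 1 eq per mole → 1296 mol.
Mass: 1296 mol × 84 g/mol = 108,900 g.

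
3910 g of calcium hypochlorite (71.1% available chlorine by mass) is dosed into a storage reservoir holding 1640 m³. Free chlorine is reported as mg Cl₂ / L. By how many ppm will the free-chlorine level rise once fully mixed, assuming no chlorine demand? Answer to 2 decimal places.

1.70 ppm

Volume: 1640 m³ = 1,640,000 L.
Available chlorine delivered: 3910 g × 0.711 = 2780 g as Cl₂.
Concentration rise: 2780 g / 1,640,000 L = 1.695 mg/L = 1.70 ppm.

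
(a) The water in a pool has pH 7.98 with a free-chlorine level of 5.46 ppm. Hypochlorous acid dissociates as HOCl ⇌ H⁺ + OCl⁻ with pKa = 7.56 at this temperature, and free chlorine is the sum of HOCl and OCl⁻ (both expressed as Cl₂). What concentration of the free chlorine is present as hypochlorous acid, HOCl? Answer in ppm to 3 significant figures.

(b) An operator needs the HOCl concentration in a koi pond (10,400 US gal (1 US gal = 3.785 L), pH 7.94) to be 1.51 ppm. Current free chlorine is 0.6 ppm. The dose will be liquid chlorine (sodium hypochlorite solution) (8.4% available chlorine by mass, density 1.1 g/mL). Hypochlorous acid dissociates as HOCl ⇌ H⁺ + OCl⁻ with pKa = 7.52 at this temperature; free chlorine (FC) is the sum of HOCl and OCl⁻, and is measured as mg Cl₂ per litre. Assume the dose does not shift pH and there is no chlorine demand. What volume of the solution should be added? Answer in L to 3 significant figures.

(a) [OCl⁻]/[HOCl] = 10^(pH − pKa) = 10^(7.98 − 7.56) = 10^0.42 = 2.63.
(a) Fraction as HOCl = 1 / (1 + 2.63) = 0.2755.
(a) HOCl = 0.2755 × 5.46 ppm = 1.504 ppm.

(b) Volume: 10,400 US gal × 3.785 L/gal = 39,364 L.
(b) [OCl⁻]/[HOCl] = 10^(pH − pKa) = 10^(7.94 − 7.52) = 2.63; fraction as HOCl = 1/(1 + 2.63) = 0.2755.
(b) Free chlorine required for 1.51 ppm HOCl: 1.51 / 0.2755 = 5.482 ppm.
(b) FC to add: 5.482 − 0.6 = 4.882 mg/L as Cl₂.
(b) Cl₂ equivalent: 4.882 mg/L × 39,364 L = 192.2 g.
(b) Product at 8.4% available Cl: 192.2 / 0.084 = 2288 g.
(b) Volume: 2288 g ÷ 1.1 g/mL = 2080 mL.

(a) 1.50 ppm; (b) 2.08 L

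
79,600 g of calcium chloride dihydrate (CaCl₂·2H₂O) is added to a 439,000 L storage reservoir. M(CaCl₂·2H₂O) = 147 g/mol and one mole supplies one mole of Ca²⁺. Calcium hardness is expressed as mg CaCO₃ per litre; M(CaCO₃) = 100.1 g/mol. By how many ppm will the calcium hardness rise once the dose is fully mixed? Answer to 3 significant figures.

123 ppm

Moles of Ca²⁺: 79,600 g ÷ 147 g/mol = 541.5 mol.
As CaCO₃: 541.5 mol × 100.1 g/mol = 54,200 g.
Rise: 54,200 g / 439,000 L × 1000 = 123.5 mg/L.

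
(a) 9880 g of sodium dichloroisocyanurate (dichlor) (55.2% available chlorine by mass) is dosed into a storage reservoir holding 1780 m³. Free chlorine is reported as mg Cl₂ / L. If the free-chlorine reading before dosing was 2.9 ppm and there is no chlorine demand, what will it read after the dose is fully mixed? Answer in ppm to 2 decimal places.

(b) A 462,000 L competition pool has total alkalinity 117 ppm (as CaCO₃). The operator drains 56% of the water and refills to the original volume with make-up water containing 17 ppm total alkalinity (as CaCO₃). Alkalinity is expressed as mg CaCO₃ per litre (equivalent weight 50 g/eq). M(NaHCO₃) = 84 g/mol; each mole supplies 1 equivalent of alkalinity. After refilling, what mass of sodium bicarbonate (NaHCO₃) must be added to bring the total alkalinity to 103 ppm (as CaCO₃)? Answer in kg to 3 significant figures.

(a) Volume: 1780 m³ = 1,780,000 L.
(a) Available chlorine delivered: 9880 g × 0.552 = 5454 g as Cl₂.
(a) Concentration rise: 5454 g / 1,780,000 L = 3.064 mg/L = 3.06 ppm.
(a) Final FC: 2.9 + 3.06 = 5.96 ppm.

(b) After draining 56% and refilling: 117 × 0.44 + 17 × 0.56 = 61 ppm.
(b) Deficit to target: 103 − 61 = 42 mg/L.
(b) As CaCO₃: 42 mg/L × 462,000 L = 19,400 g; ÷ 50 g/eq ÷ 1 = 388.1 mol NaHCO₃.
(b) Mass: 388.1 × 84 = 32,600 g.

(a) 5.96 ppm; (b) 32.6 kg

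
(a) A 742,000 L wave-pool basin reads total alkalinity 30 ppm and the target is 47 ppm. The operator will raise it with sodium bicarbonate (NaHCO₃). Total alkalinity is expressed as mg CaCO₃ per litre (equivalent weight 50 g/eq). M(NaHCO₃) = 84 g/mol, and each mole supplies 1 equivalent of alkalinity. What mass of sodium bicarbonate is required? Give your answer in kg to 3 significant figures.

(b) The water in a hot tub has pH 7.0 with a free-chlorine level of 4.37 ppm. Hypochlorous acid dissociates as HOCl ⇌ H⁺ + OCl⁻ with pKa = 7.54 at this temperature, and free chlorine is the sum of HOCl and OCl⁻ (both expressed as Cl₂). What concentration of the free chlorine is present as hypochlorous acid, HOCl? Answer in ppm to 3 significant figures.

(a) 21.2 kg; (b) 3.39 ppm

(a) Alkalinity to add: (47 − 30) = 17 mg/L as CaCO₃ × 742,000 L = 12,610 g as CaCO₃.
(a) Equivalents: 12,610 g ÷ 50 g/eq = 252.3 eq.
(a) NaHCO₃ supplies 1 eq per mole → 252.3 mol.
(a) Mass: 252.3 mol × 84 g/mol = 21,190 g.

(b) [OCl⁻]/[HOCl] = 10^(pH − pKa) = 10^(7.0 − 7.54) = 10^-0.54 = 0.2884.
(b) Fraction as HOCl = 1 / (1 + 0.2884) = 0.7762.
(b) HOCl = 0.7762 × 4.37 ppm = 3.392 ppm.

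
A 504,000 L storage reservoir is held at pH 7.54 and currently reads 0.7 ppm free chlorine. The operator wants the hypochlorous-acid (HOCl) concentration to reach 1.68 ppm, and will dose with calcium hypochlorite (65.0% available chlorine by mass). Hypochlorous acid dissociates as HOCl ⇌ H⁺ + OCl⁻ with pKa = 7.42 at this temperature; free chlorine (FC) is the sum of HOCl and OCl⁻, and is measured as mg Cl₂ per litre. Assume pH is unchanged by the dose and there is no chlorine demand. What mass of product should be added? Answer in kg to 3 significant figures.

[OCl⁻]/[HOCl] = 10^(pH − pKa) = 10^(7.54 − 7.42) = 1.318; fraction as HOCl = 1/(1 + 1.318) = 0.4314.
Free chlorine required for 1.68 ppm HOCl: 1.68 / 0.4314 = 3.895 ppm.
FC to add: 3.895 − 0.7 = 3.195 mg/L as Cl₂.
Cl₂ equivalent: 3.195 mg/L × 504,000 L = 1610 g.
Product at 65.0% available Cl: 1610 / 0.65 = 2477 g.

2.48 kg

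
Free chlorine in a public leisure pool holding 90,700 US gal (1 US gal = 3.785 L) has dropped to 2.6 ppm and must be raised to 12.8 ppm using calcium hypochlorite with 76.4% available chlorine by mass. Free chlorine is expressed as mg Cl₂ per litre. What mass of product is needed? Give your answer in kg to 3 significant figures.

4.58 kg

Volume: 90,700 US gal × 3.785 L/gal = 343,300 L.
Chlorine deficit: 12.8 − 2.6 = 10.2 ppm = 10.2 mg/L as Cl₂.
Cl₂ equivalent needed: 10.2 mg/L × 343,300 L = 3,502,000 mg = 3502 g.
Product at 76.4% available chlorine: 3502 / 0.764 = 4583 g.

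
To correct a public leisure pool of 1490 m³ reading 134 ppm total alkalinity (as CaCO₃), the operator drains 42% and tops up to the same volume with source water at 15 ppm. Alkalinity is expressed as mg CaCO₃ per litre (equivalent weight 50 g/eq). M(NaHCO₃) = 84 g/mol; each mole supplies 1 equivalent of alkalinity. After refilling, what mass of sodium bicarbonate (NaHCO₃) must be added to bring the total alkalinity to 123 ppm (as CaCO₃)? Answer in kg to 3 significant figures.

97.6 kg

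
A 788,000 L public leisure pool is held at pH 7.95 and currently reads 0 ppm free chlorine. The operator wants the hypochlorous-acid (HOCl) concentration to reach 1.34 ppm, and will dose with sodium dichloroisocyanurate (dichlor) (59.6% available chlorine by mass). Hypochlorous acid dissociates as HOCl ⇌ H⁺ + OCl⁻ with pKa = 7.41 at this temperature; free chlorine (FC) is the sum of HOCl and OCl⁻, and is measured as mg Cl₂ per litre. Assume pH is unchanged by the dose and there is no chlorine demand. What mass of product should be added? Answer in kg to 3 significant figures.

7.91 kg

[OCl⁻]/[HOCl] = 10^(pH − pKa) = 10^(7.95 − 7.41) = 3.467; fraction as HOCl = 1/(1 + 3.467) = 0.2238.
Free chlorine required for 1.34 ppm HOCl: 1.34 / 0.2238 = 5.986 ppm.
FC to add: 5.986 − 0 = 5.986 mg/L as Cl₂.
Cl₂ equivalent: 5.986 mg/L × 788,000 L = 4717 g.
Product at 59.6% available Cl: 4717 / 0.596 = 7915 g.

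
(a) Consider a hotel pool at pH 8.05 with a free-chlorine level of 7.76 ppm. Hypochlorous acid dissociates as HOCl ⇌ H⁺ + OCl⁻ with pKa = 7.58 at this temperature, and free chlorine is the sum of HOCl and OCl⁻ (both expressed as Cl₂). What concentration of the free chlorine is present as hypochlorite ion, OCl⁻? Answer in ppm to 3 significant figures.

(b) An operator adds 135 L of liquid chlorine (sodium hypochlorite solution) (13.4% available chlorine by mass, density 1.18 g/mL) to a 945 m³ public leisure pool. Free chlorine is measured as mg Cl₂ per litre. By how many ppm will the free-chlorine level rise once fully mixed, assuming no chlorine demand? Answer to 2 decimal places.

(a) 5.80 ppm; (b) 22.59 ppm

(a) [OCl⁻]/[HOCl] = 10^(pH − pKa) = 10^(8.05 − 7.58) = 10^0.47 = 2.951.
(a) Fraction as HOCl = 1 / (1 + 2.951) = 0.2531.
(a) OCl⁻ = (1 − 0.2531) × 7.76 ppm = 5.796 ppm.

(b) Volume: 945 m³ = 945,000 L.
(b) Mass of solution: 135 L × 1000 mL/L × 1.18 g/mL = 159,300 g.
(b) Available chlorine delivered: 159,300 g × 0.134 = 21,350 g as Cl₂.
(b) Concentration rise: 21,350 g / 945,000 L = 22.59 mg/L = 22.59 ppm.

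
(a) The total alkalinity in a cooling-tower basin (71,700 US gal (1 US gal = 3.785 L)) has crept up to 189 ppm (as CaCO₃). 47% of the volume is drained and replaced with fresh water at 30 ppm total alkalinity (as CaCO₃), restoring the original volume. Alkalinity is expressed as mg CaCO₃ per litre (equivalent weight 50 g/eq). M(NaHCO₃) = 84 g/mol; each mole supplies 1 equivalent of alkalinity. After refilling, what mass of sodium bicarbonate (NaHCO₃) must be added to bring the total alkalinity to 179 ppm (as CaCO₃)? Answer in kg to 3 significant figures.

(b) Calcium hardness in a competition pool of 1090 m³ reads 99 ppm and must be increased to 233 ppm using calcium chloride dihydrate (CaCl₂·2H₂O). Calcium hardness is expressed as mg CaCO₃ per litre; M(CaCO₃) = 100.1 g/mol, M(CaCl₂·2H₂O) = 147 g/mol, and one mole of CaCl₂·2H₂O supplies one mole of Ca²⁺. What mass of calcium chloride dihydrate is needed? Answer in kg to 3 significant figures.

(a) Volume: 71,700 US gal × 3.785 L/gal = 271,384 L.
(a) After draining 47% and refilling: 189 × 0.53 + 30 × 0.47 = 114.27 ppm.
(a) Deficit to target: 179 − 114.27 = 64.73 mg/L.
(a) As CaCO₃: 64.73 mg/L × 271,384 L = 17,570 g; ÷ 50 g/eq ÷ 1 = 351.3 mol NaHCO₃.
(a) Mass: 351.3 × 84 = 29,510 g.

(b) Volume: 1090 m³ = 1,090,000 L.
(b) Hardness to add: (233 − 99) = 134 mg/L as CaCO₃ × 1,090,000 L = 146,100 g as CaCO₃.
(b) Moles of Ca²⁺ (1 mol Ca²⁺ ≡ 1 mol CaCO₃): 146,100 / 100.1 g/mol = 1459 mol.
(b) Mass of CaCl₂·2H₂O: 1459 × 147 = 214,500 g.

(a) 29.5 kg; (b) 214 kg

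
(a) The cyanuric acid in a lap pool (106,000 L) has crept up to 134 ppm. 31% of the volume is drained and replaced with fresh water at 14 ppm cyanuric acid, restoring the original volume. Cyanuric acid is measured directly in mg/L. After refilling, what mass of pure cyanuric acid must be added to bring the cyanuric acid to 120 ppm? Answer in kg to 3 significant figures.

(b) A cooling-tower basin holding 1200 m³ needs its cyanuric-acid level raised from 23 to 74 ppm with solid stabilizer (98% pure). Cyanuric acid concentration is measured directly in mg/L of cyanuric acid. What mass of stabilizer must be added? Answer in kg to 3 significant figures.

(a) After draining 31% and refilling: 134 × 0.69 + 14 × 0.31 = 96.8 ppm.
(a) Deficit to target: 120 − 96.8 = 23.2 mg/L.
(a) Mass: 23.2 mg/L × 106,000 L = 2459 g cyanuric acid.

(b) Volume: 1200 m³ = 1,200,000 L.
(b) CYA to add: (74 − 23) = 51 mg/L × 1,200,000 L = 61,200 g cyanuric acid.
(b) At 98% purity: 61,200 / 0.98 = 62,450 g product.

(a) 2.46 kg; (b) 62.4 kg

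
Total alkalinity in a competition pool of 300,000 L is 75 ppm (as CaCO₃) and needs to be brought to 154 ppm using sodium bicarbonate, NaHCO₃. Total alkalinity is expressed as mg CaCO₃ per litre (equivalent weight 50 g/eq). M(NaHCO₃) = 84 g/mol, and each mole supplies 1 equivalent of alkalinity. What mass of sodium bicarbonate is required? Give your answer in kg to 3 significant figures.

Alkalinity to add: (154 − 75) = 79 mg/L as CaCO₃ × 300,000 L = 23,700 g as CaCO₃.
Equivalents: 23,700 g ÷ 50 g/eq = 474 eq.
NaHCO₃ supplies 1 eq per mole → 474 mol.
Mass: 474 mol × 84 g/mol = 39,820 g.

39.8 kg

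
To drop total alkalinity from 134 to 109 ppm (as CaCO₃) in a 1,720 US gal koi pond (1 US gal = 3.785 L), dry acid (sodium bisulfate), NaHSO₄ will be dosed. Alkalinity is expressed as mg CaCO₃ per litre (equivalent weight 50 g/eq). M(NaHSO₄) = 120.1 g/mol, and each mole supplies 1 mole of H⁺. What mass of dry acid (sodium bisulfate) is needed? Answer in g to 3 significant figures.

Volume: 1,720 US gal × 3.785 L/gal = 6,510 L.
Alkalinity to neutralize: (134 − 109) = 25 mg/L as CaCO₃ × 6,510 L = 162.8 g as CaCO₃.
Equivalents of H⁺ required: 162.8 ÷ 50 g/eq = 3.255 eq = 3.255 mol NaHSO₄.
Mass of NaHSO₄: 3.255 × 120.1 = 390.9 g.

391 g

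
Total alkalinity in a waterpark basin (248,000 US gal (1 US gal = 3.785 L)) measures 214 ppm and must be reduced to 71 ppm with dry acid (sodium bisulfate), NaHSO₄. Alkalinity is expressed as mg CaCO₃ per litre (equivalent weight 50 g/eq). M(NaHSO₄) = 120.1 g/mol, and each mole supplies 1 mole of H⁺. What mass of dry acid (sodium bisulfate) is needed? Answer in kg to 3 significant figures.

Volume: 248,000 US gal × 3.785 L/gal = 938,680 L.
Alkalinity to neutralize: (214 − 71) = 143 mg/L as CaCO₃ × 938,680 L = 134,200 g as CaCO₃.
Equivalents of H⁺ required: 134,200 ÷ 50 g/eq = 2685 eq = 2685 mol NaHSO₄.
Mass of NaHSO₄: 2685 × 120.1 = 322,400 g.

322 kg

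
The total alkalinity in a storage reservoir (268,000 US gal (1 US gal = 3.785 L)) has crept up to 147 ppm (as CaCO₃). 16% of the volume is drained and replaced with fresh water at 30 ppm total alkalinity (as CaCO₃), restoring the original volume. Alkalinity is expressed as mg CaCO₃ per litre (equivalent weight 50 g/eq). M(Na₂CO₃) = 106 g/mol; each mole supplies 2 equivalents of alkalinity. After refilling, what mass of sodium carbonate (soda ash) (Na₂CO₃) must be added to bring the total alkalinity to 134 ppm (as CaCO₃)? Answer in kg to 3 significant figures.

6.15 kg

Volume: 268,000 US gal × 3.785 L/gal = 1,014,380 L.
After draining 16% and refilling: 147 × 0.84 + 30 × 0.16 = 128.28 ppm.
Deficit to target: 134 − 128.28 = 5.72 mg/L.
As CaCO₃: 5.72 mg/L × 1,014,380 L = 5802 g; ÷ 50 g/eq ÷ 2 = 58.02 mol Na₂CO₃.
Mass: 58.02 × 106 = 6150 g.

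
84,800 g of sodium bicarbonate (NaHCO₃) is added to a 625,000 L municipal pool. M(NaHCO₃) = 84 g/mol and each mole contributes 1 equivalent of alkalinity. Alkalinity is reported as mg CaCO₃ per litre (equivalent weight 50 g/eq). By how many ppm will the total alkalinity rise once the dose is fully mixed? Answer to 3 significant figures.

Moles of NaHCO₃: 84,800 g ÷ 84 g/mol = 1010 mol → 1010 eq of alkalinity.
As CaCO₃: 1010 eq × 50 g/eq = 50,480 g.
Rise: 50,480 g / 625,000 L × 1000 = 80.76 mg/L.

80.8 ppm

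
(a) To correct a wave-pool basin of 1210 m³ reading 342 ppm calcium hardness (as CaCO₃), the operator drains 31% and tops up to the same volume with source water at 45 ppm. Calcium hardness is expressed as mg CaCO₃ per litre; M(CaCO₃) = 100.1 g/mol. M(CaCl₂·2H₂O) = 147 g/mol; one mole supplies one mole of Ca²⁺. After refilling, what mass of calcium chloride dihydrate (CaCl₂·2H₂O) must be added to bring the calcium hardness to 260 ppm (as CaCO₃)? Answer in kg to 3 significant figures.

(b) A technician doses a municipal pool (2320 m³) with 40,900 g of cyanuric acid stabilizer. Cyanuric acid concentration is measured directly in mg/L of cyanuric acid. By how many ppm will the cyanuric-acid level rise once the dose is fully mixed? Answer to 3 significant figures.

(a) Volume: 1210 m³ = 1,210,000 L.
(a) After draining 31% and refilling: 342 × 0.69 + 45 × 0.31 = 249.93 ppm.
(a) Deficit to target: 260 − 249.93 = 10.07 mg/L.
(a) As CaCO₃: 10.07 mg/L × 1,210,000 L = 12,180 g; ÷ 100.1 = 121.7 mol Ca²⁺.
(a) Mass: 121.7 × 147 = 17,890 g.

(b) Volume: 2320 m³ = 2,320,000 L.
(b) Rise: 40,900 g / 2,320,000 L × 1000 = 17.63 mg/L.

(a) 17.9 kg; (b) 17.6 ppm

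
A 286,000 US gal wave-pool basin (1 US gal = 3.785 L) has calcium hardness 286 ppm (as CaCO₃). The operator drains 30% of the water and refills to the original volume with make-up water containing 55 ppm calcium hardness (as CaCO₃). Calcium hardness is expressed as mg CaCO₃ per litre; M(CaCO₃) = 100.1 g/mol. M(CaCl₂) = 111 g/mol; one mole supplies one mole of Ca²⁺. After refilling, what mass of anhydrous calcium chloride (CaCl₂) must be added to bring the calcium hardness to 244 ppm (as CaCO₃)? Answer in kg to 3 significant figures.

Volume: 286,000 US gal × 3.785 L/gal = 1,082,510 L.
After draining 30% and refilling: 286 × 0.70 + 55 × 0.30 = 216.7 ppm.
Deficit to target: 244 − 216.7 = 27.3 mg/L.
As CaCO₃: 27.3 mg/L × 1,082,510 L = 29,550 g; ÷ 100.1 = 295.2 mol Ca²⁺.
Mass: 295.2 × 111 = 32,770 g.

32.8 kg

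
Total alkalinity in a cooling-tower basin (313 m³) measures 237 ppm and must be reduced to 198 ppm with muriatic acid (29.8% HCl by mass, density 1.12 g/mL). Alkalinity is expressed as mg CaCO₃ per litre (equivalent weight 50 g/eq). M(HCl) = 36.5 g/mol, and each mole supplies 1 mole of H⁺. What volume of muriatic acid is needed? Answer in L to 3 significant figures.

26.7 L

Volume: 313 m³ = 313,000 L.
Alkalinity to neutralize: (237 − 198) = 39 mg/L as CaCO₃ × 313,000 L = 12,210 g as CaCO₃.
Equivalents of H⁺ required: 12,210 ÷ 50 g/eq = 244.1 eq = 244.1 mol HCl.
Mass of HCl: 244.1 × 36.5 = 8911 g.
Mass of 29.8% solution: 8911 / 0.298 = 29,900 g.
Volume: 29,900 g ÷ 1.12 g/mL = 26,700 mL.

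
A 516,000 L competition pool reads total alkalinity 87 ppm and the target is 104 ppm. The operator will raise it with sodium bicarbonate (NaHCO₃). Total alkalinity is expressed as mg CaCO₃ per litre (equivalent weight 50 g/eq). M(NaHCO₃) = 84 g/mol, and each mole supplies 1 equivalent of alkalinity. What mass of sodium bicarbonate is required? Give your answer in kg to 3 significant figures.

Alkalinity to add: (104 − 87) = 17 mg/L as CaCO₃ × 516,000 L = 8772 g as CaCO₃.
Equivalents: 8772 g ÷ 50 g/eq = 175.4 eq.
NaHCO₃ supplies 1 eq per mole → 175.4 mol.
Mass: 175.4 mol × 84 g/mol = 14,740 g.

14.7 kg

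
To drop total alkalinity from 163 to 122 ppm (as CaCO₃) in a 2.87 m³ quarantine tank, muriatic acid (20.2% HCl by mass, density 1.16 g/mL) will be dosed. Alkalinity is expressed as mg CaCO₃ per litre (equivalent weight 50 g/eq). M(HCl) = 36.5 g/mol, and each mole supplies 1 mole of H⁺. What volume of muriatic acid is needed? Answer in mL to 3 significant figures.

Volume: 2.87 m³ = 2,870 L.
Alkalinity to neutralize: (163 − 122) = 41 mg/L as CaCO₃ × 2,870 L = 117.7 g as CaCO₃.
Equivalents of H⁺ required: 117.7 ÷ 50 g/eq = 2.353 eq = 2.353 mol HCl.
Mass of HCl: 2.353 × 36.5 = 85.9 g.
Mass of 20.2% solution: 85.9 / 0.202 = 425.2 g.
Volume: 425.2 g ÷ 1.16 g/mL = 366.6 mL.

367 mL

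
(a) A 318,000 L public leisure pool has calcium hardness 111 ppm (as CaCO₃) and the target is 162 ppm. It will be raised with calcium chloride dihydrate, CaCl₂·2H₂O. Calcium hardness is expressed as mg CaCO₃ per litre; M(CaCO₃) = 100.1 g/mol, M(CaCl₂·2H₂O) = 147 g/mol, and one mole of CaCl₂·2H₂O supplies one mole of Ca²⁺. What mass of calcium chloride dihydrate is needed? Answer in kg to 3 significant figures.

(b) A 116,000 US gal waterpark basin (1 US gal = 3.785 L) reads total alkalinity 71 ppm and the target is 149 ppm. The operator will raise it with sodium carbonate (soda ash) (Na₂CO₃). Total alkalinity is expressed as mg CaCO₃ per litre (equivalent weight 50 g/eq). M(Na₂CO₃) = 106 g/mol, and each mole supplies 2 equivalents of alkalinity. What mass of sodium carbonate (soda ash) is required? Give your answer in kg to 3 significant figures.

(a) 23.8 kg; (b) 36.3 kg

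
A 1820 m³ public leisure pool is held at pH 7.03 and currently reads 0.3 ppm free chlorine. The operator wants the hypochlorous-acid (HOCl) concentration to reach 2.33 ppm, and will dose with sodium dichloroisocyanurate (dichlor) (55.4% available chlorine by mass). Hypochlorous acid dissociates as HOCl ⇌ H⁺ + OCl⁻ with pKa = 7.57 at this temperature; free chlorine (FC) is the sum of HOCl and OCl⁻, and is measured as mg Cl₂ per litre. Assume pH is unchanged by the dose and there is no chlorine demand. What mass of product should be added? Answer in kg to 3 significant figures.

8.88 kg

Volume: 1820 m³ = 1,820,000 L.
[OCl⁻]/[HOCl] = 10^(pH − pKa) = 10^(7.03 − 7.57) = 0.2884; fraction as HOCl = 1/(1 + 0.2884) = 0.7762.
Free chlorine required for 2.33 ppm HOCl: 2.33 / 0.7762 = 3.002 ppm.
FC to add: 3.002 − 0.3 = 2.702 mg/L as Cl₂.
Cl₂ equivalent: 2.702 mg/L × 1,820,000 L = 4918 g.
Product at 55.4% available Cl: 4918 / 0.554 = 8877 g.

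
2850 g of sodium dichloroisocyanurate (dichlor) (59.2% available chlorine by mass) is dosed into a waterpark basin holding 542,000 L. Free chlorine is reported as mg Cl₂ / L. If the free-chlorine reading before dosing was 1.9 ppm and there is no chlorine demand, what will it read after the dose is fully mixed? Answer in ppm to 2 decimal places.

Available chlorine delivered: 2850 g × 0.592 = 1687 g as Cl₂.
Concentration rise: 1687 g / 542,000 L = 3.113 mg/L = 3.11 ppm.
Final FC: 1.9 + 3.11 = 5.01 ppm.

5.01 ppm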